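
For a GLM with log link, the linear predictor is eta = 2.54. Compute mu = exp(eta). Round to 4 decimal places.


Apply the inverse link:
mu = e^2.54 = 12.6797.

12.6797


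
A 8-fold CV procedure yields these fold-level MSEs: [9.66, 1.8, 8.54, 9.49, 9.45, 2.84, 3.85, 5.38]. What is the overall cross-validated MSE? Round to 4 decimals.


Total MSE across folds = 51.0100.
CV-MSE = 51.0100/8 = 6.3763.

6.3763


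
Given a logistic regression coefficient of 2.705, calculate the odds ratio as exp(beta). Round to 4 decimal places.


The odds ratio is computed as:
OR = e^(2.705) = 14.9543.

14.9543


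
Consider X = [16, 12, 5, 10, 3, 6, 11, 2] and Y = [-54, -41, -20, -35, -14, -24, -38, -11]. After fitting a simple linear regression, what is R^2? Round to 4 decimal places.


The fitted line is Y = -4.9700 + -3.0345*X.
SSres = 1.3019, SStot = 1537.8750.
R^2 = 1 - SSres/SStot = 0.9992.

0.9992


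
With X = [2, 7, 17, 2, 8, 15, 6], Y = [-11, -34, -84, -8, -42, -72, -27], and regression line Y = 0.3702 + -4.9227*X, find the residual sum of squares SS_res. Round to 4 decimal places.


Predicted values from Y = 0.3702 + -4.9227*X.
Residuals: [-1.5248, 0.0887, -0.6843, 1.4752, -2.9886, 1.4703, 2.1660].
SSres = 20.7624.

20.7624


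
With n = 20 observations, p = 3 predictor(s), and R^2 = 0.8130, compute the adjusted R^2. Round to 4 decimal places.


Adjusted R^2 = 1 - (1 - R^2) * (n-1)/(n-p-1).
(1 - R^2) = 0.1870.
(n-1)/(n-p-1) = 19/16.
(1 - R^2) * (n-1) = 0.1870 * 19 = 3.5530.
Divide by (n-p-1): 3.5530 / 16 = 0.2221.
Adj R^2 = 1 - 0.2221 = 0.7779.

0.7779


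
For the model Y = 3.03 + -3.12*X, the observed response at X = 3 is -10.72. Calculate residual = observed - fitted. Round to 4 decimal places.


Compute yhat = 3.03 + (-3.12)(3) = -6.3300.
Residual = actual - predicted = -10.72 - -6.3300 = -4.3900.

-4.3900


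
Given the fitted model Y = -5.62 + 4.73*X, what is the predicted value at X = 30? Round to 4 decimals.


Predicted value:
Y = -5.62 + (4.73)(30) = -5.62 + 141.9000 = 136.2800.

136.2800


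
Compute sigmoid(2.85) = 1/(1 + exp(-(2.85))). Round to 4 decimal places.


Compute exp(-2.8500) = 0.0578.
Sigmoid = 1 / (1 + 0.0578) = 1 / 1.0578 = 0.9453.

0.9453


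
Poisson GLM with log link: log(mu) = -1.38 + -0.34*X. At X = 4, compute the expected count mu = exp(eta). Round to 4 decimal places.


eta = -1.38 + -0.34 * 4 = -2.7400.
mu = exp(-2.7400) = 0.0646.

0.0646


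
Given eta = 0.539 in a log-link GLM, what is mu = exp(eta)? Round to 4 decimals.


Apply the inverse link:
mu = e^0.539 = 1.7143.

1.7143


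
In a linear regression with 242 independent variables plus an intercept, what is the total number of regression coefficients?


Including the intercept, the model has 242 predictor coefficients + 1 intercept.
Total = 243.

243


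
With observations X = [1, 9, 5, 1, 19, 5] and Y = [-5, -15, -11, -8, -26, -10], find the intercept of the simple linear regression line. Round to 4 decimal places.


The slope is b1 = -1.0865.
Sample means are xbar = 6.6667 and ybar = -12.5000.
Intercept: b0 = -12.5000 - (-1.0865)(6.6667) = -5.2566.

-5.2566


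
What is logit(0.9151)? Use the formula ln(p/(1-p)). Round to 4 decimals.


The odds are p/(1-p) = 0.9151 / 0.0849 = 10.7786.
logit(p) = ln(10.7786) = 2.3776.

2.3776


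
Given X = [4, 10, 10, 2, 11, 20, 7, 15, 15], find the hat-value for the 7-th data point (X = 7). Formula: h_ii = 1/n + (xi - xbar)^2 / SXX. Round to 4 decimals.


Mean of X: xbar = 10.4444.
SXX = 258.2222.
For X = 7: h = 1/9 + (7 - 10.4444)^2/258.2222 = 0.1571.

0.1571


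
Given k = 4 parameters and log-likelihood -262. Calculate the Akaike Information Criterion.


AIC = 2*4 - 2*(-262).
= 8 + 524 = 532.

532


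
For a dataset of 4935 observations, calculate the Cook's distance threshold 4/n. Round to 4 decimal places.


The threshold is 4/n.
4/4935 = 0.0008.

0.0008


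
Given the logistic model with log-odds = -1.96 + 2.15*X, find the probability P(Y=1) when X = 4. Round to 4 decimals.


Linear predictor: z = -1.96 + 2.15 * 4 = 6.6400.
P = 1/(1 + exp(-6.6400)) = 1/(1 + 0.0013) = 0.9987.

0.9987


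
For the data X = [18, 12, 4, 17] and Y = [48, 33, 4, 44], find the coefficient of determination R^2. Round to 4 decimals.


Fit the OLS line: b0 = -7.1426, b1 = 3.0896.
SSres = 13.0143.
SStot = 1184.7500.
R^2 = 1 - 13.0143/1184.7500 = 0.9890.

0.9890


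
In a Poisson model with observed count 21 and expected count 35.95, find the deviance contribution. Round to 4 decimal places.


y/mu = 21/35.95 = 0.584145 (approx.), and ln(21/35.95) = -0.537607.
y * ln(y/mu) = 21 * -0.537607 = -11.289747.
y - mu = -14.95.
D = 2 * (-11.289747 - -14.95) = 7.320506, which rounds to 7.3205.

7.3205


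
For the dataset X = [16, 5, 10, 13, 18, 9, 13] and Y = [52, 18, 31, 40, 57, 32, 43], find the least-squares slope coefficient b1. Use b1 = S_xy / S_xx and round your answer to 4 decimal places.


Calculate xbar = 12.0000, ybar = 39.0000.
S_xx = 116.0000, S_xy = 349.0000.
Using b1 = S_xy / S_xx = 349.0000 / 116.0000, we get b1 = 3.0086.

3.0086


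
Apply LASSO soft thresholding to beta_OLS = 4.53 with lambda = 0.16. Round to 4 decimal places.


Check: |4.53| = 4.53 vs lambda = 0.16.
Since |beta| > lambda, coefficient = sign(beta)*(|beta| - lambda) = 4.3700.
Soft-thresholded coefficient = 4.3700.

4.3700


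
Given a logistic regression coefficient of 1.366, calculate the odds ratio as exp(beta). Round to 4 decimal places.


The odds ratio is computed as:
OR = e^(1.366) = 3.9196.

3.9196


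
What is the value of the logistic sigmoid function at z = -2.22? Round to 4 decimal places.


First, exp(2.2200) = 9.2073.
Then sigma(z) = 1/(1 + 9.2073) = 0.0980.

0.0980


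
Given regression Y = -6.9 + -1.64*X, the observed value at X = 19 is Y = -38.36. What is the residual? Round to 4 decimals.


Compute yhat = -6.9 + (-1.64)(19) = -38.0600.
Residual = actual - predicted = -38.36 - -38.0600 = -0.3000.

-0.3000


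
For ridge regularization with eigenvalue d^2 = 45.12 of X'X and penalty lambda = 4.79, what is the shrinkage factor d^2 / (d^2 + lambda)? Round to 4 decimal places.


Compute the denominator: 45.12 + 4.79 = 49.9100.
Shrinkage factor = 45.12 / 49.9100 = 0.9040.

0.9040


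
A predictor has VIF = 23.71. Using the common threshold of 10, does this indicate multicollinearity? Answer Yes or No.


Check: VIF = 23.71 vs threshold = 10.
Since 23.71 >= 10, the answer is Yes.

Yes


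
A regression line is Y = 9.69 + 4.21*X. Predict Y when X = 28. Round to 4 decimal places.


Substitute X = 28 into the equation:
Y = 9.69 + 4.21 * 28 = 9.69 + 117.8800 = 127.5700.

127.5700


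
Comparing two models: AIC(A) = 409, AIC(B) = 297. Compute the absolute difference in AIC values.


Compute |409 - 297| = 112.
Model B has the smaller AIC.

112


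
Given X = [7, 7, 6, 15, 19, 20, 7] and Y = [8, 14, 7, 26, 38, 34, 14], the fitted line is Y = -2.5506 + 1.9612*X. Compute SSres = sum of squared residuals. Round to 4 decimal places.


For each point, residual = actual - predicted.
Residuals: [-3.1778, 2.8222, -2.2166, -0.8674, 3.2878, -2.6734, 2.8222].
Sum of squared residuals = 49.6504.

49.6504


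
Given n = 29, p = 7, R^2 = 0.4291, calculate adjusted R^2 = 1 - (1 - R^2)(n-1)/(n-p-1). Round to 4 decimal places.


Using the formula:
(1 - 0.4291) = 0.5709.
Multiply by 28/21: 0.5709 * 28 = 15.9852, then 15.9852 / 21 = 0.7612.
Adj R^2 = 1 - 0.7612 = 0.2388.

0.2388


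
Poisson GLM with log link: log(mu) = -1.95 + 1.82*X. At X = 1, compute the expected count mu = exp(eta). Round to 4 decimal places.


Linear predictor: eta = -1.95 + (1.82)(1) = -0.1300.
Expected count: mu = exp(-0.1300) = 0.8781.

0.8781


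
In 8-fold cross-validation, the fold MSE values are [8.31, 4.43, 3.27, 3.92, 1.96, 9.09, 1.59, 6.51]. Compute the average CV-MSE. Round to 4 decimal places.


Sum of fold MSEs = 39.0800.
Average = 39.0800 / 8 = 4.8850.

4.8850


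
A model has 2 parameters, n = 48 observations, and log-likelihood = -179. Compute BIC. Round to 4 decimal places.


ln(48) = 3.871201.
k * ln(n) = 2 * 3.871201 = 7.742402.
-2L = 358.
BIC = 7.742402 + 358 = 365.742402, which rounds to 365.7424.

365.7424


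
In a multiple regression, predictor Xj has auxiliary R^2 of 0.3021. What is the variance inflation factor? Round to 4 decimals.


VIF = 1 / (1 - 0.3021).
= 1 / 0.6979 = 1.4329.

1.4329


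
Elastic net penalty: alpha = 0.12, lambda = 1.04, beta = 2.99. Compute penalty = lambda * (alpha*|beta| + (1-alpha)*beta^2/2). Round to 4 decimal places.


L1 component = 0.12 * |2.99| = 0.3588.
L2 component = 0.88 * 2.99^2 / 2 = 3.9336.
Penalty = 1.04 * (0.3588 + 3.9336) = 1.04 * 4.2924 = 4.4641.

4.4641


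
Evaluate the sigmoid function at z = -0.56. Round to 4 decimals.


Compute exp(0.5600) = 1.7507.
Sigmoid = 1 / (1 + 1.7507) = 1 / 2.7507 = 0.3635.

0.3635


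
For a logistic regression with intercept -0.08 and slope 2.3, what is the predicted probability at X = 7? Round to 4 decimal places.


Linear predictor: z = -0.08 + 2.3 * 7 = 16.0200.
P = 1/(1 + exp(-16.0200)) = 1/(1 + 0.0000) = 1.0000.

1.0000


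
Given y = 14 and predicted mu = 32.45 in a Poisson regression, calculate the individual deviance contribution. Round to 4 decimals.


y/mu = 14/32.45 = 0.431433 (approx.), and ln(14/32.45) = -0.840643.
y * ln(y/mu) = 14 * -0.840643 = -11.769002.
y - mu = -18.45.
D = 2 * (-11.769002 - -18.45) = 13.361996, which rounds to 13.3620.

13.3620


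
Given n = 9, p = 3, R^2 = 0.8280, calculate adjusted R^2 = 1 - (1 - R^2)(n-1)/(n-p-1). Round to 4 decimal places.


Plug in: Adj R^2 = 1 - (1 - 0.8280) * 8/5.
= 1 - 0.1720 * 8/5
= 1 - 1.3760 / 5
= 1 - 0.2752 = 0.7248.

0.7248


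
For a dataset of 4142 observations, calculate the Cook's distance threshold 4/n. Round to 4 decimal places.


Cook's distance cutoff = 4/n = 4/4142.
= 0.0010.

0.0010


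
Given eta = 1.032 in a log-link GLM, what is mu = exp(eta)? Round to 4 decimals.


The inverse log link gives:
mu = exp(1.032) = 2.8067.

2.8067


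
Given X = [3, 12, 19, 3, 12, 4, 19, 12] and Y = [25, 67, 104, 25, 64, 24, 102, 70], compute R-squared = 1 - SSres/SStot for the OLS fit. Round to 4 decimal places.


After computing the OLS fit (b0=7.9167, b1=4.9722):
SSres = 45.6389, SStot = 7610.8750.
R^2 = 1 - 45.6389/7610.8750 = 0.9940.

0.9940


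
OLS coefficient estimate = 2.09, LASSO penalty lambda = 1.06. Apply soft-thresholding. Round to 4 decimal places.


|beta_OLS| = 2.09.
lambda = 1.06.
Since |beta| > lambda, coefficient = sign(beta)*(|beta| - lambda) = 1.0300.
Result = 1.0300.

1.0300


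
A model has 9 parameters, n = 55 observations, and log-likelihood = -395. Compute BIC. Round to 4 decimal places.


Compute k*ln(n) = 9*ln(55) = 9*4.007333 = 36.065997.
Then -2*loglik = 790.
BIC = 36.065997 + 790 = 826.065997, which rounds to 826.0660.

826.0660


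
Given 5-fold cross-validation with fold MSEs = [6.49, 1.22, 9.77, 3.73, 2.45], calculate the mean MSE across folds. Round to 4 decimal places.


Total MSE across folds = 23.6600.
CV-MSE = 23.6600/5 = 4.7320.

4.7320


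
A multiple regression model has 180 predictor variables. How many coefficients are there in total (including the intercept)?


Each predictor gets one coefficient, plus one intercept.
Total parameters = 180 + 1 = 181.

181


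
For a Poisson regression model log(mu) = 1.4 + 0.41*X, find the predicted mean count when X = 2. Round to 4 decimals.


Linear predictor: eta = 1.4 + (0.41)(2) = 2.2200.
Expected count: mu = exp(2.2200) = 9.2073.

9.2073


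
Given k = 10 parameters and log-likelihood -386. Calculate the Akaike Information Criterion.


AIC = 2k - 2*loglik = 2(10) - 2(-386).
= 20 + 772 = 792.

792


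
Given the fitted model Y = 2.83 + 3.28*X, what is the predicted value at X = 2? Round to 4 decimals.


Plug X = 2 into Y = 2.83 + 3.28*X:
Y = 2.83 + 6.5600 = 9.3900.

9.3900


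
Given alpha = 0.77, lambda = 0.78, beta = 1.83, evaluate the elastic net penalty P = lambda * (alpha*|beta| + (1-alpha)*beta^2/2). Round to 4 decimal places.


L1 component = 0.77 * |1.83| = 1.4091.
L2 component = 0.23 * 1.83^2 / 2 = 0.3851.
Penalty = 0.78 * (1.4091 + 0.3851) = 0.78 * 1.7942 = 1.3995.

1.3995


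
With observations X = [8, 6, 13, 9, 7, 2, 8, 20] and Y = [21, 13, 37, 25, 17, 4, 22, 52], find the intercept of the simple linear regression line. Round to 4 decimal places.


First find the slope: b1 = 2.7486.
Means: xbar = 9.1250, ybar = 23.8750.
b0 = ybar - b1 * xbar = 23.8750 - 2.7486 * 9.1250 = -1.2060.

-1.2060


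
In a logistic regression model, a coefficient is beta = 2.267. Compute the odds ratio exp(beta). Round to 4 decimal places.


The odds ratio is computed as:
OR = e^(2.267) = 9.6504.

9.6504


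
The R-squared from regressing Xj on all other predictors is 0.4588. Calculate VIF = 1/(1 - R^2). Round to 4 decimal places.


Using VIF = 1/(1 - R^2_j):
1 - 0.4588 = 0.5412.
VIF = 1.8477.

1.8477


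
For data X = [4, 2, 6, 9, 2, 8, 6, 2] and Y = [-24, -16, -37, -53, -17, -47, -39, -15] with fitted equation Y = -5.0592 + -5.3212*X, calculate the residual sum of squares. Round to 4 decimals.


Predicted values from Y = -5.0592 + -5.3212*X.
Residuals: [2.3440, -0.2984, -0.0136, -0.0500, -1.2984, 0.6288, -2.0136, 0.7016].
SSres = 12.2141.

12.2141


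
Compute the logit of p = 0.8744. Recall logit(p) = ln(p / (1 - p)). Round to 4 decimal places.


1 - p = 0.1256.
p/(1-p) = 6.9618.
logit = ln(6.9618) = 1.9404.

1.9404


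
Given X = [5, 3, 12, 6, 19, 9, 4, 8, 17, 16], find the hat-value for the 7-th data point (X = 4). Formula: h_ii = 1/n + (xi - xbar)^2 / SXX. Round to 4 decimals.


Mean of X: xbar = 9.9000.
SXX = 300.9000.
For X = 4: h = 1/10 + (4 - 9.9000)^2/300.9000 = 0.2157.

0.2157


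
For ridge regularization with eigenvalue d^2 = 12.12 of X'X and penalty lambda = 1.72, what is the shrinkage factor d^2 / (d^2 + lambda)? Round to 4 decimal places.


Compute the denominator: 12.12 + 1.72 = 13.8400.
Shrinkage factor = 12.12 / 13.8400 = 0.8757.

0.8757


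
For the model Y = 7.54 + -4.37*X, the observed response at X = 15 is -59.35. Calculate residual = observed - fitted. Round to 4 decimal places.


Fitted value at X = 15 is yhat = 7.54 + -4.37*15 = -58.0100.
Residual = -59.35 - -58.0100 = -1.3400.

-1.3400


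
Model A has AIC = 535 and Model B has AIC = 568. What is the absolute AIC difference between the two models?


Compute |535 - 568| = 33.
Model A has the smaller AIC.

33


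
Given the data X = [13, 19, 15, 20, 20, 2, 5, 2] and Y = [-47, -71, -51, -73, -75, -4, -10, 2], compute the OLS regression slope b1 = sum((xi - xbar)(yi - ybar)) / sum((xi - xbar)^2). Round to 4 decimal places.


First compute the means: xbar = 12.0000, ybar = -41.1250.
Then S_xx = sum((xi - xbar)^2) = 436.0000.
S_xy = sum((xi - xbar)(yi - ybar)) = -1791.0000.
b1 = S_xy / S_xx = -1791.0000 / 436.0000 = -4.1078.

-4.1078


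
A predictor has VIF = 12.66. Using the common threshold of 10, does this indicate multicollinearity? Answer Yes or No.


Compare VIF = 12.66 to the threshold of 10.
12.66 >= 10, so the answer is Yes.

Yes


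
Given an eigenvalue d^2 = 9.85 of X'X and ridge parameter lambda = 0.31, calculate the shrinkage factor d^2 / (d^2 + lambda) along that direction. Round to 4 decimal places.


Compute the denominator: 9.85 + 0.31 = 10.1600.
Shrinkage factor = 9.85 / 10.1600 = 0.9695.

0.9695


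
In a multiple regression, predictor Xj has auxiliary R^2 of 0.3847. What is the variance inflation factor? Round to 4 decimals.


VIF = 1 / (1 - 0.3847).
= 1 / 0.6153 = 1.6252.

1.6252


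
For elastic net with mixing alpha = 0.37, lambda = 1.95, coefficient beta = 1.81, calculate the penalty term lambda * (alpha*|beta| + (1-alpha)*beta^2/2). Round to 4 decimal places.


Compute:
L1 = 0.37 * 1.81 = 0.6697.
L2 = 0.63 * 1.81^2 / 2 = 1.0320.
Penalty = 1.95 * (0.6697 + 1.0320) = 3.3183.

3.3183


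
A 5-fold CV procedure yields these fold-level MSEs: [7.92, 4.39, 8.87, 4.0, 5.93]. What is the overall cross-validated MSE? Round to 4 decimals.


Add all fold MSEs: 31.1100.
Divide by k = 5: 31.1100/5 = 6.2220.

6.2220


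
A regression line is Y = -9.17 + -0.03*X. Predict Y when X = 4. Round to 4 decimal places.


Substitute X = 4 into the equation:
Y = -9.17 + -0.03 * 4 = -9.17 + -0.1200 = -9.2900.

-9.2900


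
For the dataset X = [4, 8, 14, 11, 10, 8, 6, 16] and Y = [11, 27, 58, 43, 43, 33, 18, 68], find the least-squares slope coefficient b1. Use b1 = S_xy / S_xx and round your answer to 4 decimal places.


Calculate xbar = 9.6250, ybar = 37.6250.
S_xx = 111.8750, S_xy = 537.8750.
Using b1 = S_xy / S_xx = 537.8750 / 111.8750, we get b1 = 4.8078.

4.8078


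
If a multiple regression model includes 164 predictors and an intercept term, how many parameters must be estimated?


Including the intercept, the model has 164 predictor coefficients + 1 intercept.
Total = 165.

165


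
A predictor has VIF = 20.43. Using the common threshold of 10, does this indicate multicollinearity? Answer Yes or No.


Compare VIF = 20.43 to the threshold of 10.
20.43 >= 10, so the answer is Yes.

Yes


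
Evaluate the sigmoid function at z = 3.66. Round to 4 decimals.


First, exp(-3.6600) = 0.0257.
Then sigma(z) = 1/(1 + 0.0257) = 0.9749.

0.9749


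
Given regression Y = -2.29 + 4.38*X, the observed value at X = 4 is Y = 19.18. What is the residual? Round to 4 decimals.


Compute yhat = -2.29 + (4.38)(4) = 15.2300.
Residual = actual - predicted = 19.18 - 15.2300 = 3.9500.

3.9500


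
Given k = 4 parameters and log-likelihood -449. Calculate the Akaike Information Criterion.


AIC = 2k - 2*loglik = 2(4) - 2(-449).
= 8 + 898 = 906.

906


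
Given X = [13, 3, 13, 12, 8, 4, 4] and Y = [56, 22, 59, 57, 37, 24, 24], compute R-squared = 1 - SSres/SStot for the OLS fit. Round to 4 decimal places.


Fit the OLS line: b0 = 9.2930, b1 = 3.7535.
SSres = 19.9628.
SStot = 1750.8571.
R^2 = 1 - 19.9628/1750.8571 = 0.9886.

0.9886


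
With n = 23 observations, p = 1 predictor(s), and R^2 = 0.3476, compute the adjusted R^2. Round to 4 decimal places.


Adjusted R^2 = 1 - (1 - R^2) * (n-1)/(n-p-1).
(1 - R^2) = 0.6524.
(n-1)/(n-p-1) = 22/21.
(1 - R^2) * (n-1) = 0.6524 * 22 = 14.3528.
Divide by (n-p-1): 14.3528 / 21 = 0.6835.
Adj R^2 = 1 - 0.6835 = 0.3165.

0.3165


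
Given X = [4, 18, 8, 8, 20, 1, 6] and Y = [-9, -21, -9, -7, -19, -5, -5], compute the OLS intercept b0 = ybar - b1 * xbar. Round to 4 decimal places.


The slope is b1 = -0.8645.
Sample means are xbar = 9.2857 and ybar = -10.7143.
Intercept: b0 = -10.7143 - (-0.8645)(9.2857) = -2.6872.

-2.6872


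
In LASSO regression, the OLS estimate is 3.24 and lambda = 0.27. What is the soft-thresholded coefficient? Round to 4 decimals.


Check: |3.24| = 3.24 vs lambda = 0.27.
Since |beta| > lambda, coefficient = sign(beta)*(|beta| - lambda) = 2.9700.
Soft-thresholded coefficient = 2.9700.

2.9700


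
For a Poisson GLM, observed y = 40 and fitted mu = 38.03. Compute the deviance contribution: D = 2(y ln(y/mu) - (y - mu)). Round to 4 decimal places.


Compute y*ln(y/mu) = 40*ln(40/38.03) = 40*0.050504 = 2.020160.
y - mu = 1.97.
D = 2*(2.020160 - (1.97)) = 0.100320, which rounds to 0.1003.

0.1003


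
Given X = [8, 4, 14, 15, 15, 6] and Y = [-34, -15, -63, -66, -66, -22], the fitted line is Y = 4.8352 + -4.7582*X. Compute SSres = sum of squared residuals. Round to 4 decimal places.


Predicted values from Y = 4.8352 + -4.7582*X.
Residuals: [-0.7696, -0.8024, -1.2204, 0.5378, 0.5378, 1.7140].
SSres = 6.2418.

6.2418


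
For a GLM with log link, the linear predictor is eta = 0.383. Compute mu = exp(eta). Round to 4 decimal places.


Apply the inverse link:
mu = e^0.383 = 1.4667.

1.4667


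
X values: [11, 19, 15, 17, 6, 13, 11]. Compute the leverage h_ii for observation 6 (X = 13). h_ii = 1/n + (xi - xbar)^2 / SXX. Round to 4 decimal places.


n = 7, xbar = 13.1429.
SXX = sum((xi - xbar)^2) = 112.8571.
h = 1/7 + (13 - 13.1429)^2 / 112.8571 = 0.1430.

0.1430


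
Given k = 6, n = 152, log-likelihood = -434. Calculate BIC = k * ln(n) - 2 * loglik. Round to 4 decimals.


ln(152) = 5.023881.
k * ln(n) = 6 * 5.023881 = 30.143286.
-2L = 868.
BIC = 30.143286 + 868 = 898.143286, which rounds to 898.1433.

898.1433


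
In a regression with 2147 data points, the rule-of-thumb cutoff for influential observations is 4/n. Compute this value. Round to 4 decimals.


Using the rule of thumb:
Threshold = 4 / 2147 = 0.0019.

0.0019


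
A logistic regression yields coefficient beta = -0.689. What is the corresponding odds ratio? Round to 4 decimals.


The odds ratio is computed as:
OR = e^(-0.689) = 0.5021.

0.5021


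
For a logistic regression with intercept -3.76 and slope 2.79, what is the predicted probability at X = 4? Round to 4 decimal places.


z = -3.76 + 2.79 * 4 = 7.4000.
Sigmoid: P = 1 / (1 + exp(-7.4000)) = 0.9994.

0.9994


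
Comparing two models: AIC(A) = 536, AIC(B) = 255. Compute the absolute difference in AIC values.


|AIC_A - AIC_B| = |536 - 255| = 281.
Model B is preferred (lower AIC).

281


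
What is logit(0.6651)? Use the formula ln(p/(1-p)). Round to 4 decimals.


The odds are p/(1-p) = 0.6651 / 0.3349 = 1.9860.
logit(p) = ln(1.9860) = 0.6861.

0.6861


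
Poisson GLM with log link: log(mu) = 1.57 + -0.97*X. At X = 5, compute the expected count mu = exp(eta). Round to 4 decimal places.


eta = 1.57 + -0.97 * 5 = -3.2800.
mu = exp(-3.2800) = 0.0376.

0.0376


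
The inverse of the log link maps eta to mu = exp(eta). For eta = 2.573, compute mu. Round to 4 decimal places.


Apply the inverse link:
mu = e^2.573 = 13.1051.

13.1051


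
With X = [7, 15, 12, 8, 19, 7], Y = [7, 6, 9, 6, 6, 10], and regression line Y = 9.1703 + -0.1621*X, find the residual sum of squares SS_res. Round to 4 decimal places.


Compute predicted values, then residuals = yi - yhat_i.
Residuals: [-1.0356, -0.7388, 1.7749, -1.8735, -0.0904, 1.9644].
SSres = sum(residual^2) = 12.1456.

12.1456


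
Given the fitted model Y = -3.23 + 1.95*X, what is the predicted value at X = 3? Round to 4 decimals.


Substitute X = 3 into the equation:
Y = -3.23 + 1.95 * 3 = -3.23 + 5.8500 = 2.6200.

2.6200


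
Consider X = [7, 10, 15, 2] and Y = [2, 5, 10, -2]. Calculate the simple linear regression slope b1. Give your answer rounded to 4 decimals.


Calculate xbar = 8.5000, ybar = 3.7500.
S_xx = 89.0000, S_xy = 82.5000.
Using b1 = S_xy / S_xx = 82.5000 / 89.0000, we get b1 = 0.9270.

0.9270


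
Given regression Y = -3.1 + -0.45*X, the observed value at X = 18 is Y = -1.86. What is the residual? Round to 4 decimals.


Compute yhat = -3.1 + (-0.45)(18) = -11.2000.
Residual = actual - predicted = -1.86 - -11.2000 = 9.3400.

9.3400


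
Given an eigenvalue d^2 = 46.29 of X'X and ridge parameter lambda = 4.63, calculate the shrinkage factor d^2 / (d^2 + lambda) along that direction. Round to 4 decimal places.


Compute the denominator: 46.29 + 4.63 = 50.9200.
Shrinkage factor = 46.29 / 50.9200 = 0.9091.

0.9091


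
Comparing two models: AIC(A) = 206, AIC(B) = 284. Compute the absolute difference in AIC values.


Absolute difference = |206 - 284| = 78.
The model with lower AIC (A) is preferred.

78


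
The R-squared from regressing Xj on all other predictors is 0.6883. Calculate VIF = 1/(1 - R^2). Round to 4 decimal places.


Denominator: 1 - 0.6883 = 0.3117.
VIF = 1 / 0.3117 = 3.2082.

3.2082


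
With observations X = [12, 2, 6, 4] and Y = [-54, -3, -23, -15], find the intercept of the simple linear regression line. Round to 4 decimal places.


The slope is b1 = -5.0357.
Sample means are xbar = 6.0000 and ybar = -23.7500.
Intercept: b0 = -23.7500 - (-5.0357)(6.0000) = 6.4643.

6.4643


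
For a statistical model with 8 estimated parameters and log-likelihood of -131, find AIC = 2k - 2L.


AIC = 2*8 - 2*(-131).
= 16 + 262 = 278.

278


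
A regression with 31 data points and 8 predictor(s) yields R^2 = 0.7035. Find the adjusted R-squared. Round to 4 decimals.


Using the formula:
(1 - 0.7035) = 0.2965.
Multiply by 30/22: 0.2965 * 30 = 8.8950, then 8.8950 / 22 = 0.4043.
Adj R^2 = 1 - 0.4043 = 0.5957.

0.5957


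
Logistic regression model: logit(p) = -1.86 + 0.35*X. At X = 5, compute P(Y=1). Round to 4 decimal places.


Linear predictor: z = -1.86 + 0.35 * 5 = -0.1100.
P = 1/(1 + exp(0.1100)) = 1/(1 + 1.1163) = 0.4725.

0.4725


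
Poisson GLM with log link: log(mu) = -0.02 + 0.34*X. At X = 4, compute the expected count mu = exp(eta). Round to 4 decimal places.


Linear predictor: eta = -0.02 + (0.34)(4) = 1.3400.
Expected count: mu = exp(1.3400) = 3.8190.

3.8190


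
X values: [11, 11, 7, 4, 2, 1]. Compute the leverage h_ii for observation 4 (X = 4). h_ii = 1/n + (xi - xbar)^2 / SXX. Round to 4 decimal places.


n = 6, xbar = 6.0000.
SXX = sum((xi - xbar)^2) = 96.0000.
h = 1/6 + (4 - 6.0000)^2 / 96.0000 = 0.2083.

0.2083


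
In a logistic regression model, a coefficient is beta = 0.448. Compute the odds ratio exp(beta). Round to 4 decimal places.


The odds ratio is computed as:
OR = e^(0.448) = 1.5652.

1.5652


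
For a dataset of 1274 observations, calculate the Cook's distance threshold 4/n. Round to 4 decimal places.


Cook's distance cutoff = 4/n = 4/1274.
= 0.0031.

0.0031


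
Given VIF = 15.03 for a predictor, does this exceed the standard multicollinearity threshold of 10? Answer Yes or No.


The threshold is 10.
VIF = 15.03 is >= 10.
Multicollinearity indication: Yes.

Yes


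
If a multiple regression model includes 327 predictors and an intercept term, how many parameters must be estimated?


Including the intercept, the model has 327 predictor coefficients + 1 intercept.
Total = 328.

328


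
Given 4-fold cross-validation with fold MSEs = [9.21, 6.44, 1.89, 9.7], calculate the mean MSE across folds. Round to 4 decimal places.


Sum of fold MSEs = 27.2400.
Average = 27.2400 / 4 = 6.8100.

6.8100


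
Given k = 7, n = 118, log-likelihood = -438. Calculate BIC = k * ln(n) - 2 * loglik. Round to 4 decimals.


ln(118) = 4.770685.
k * ln(n) = 7 * 4.770685 = 33.394795.
-2L = 876.
BIC = 33.394795 + 876 = 909.394795, which rounds to 909.3948.

909.3948


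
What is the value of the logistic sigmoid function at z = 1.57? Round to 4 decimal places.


First, exp(-1.5700) = 0.2080.
Then sigma(z) = 1/(1 + 0.2080) = 0.8278.

0.8278


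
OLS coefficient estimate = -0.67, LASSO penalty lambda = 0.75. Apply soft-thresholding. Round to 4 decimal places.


|beta_OLS| = 0.67.
lambda = 0.75.
Since |beta| <= lambda, the coefficient is set to 0.
Result = 0.0000.

0.0000


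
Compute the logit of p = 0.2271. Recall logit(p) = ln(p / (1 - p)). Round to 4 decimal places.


The odds are p/(1-p) = 0.2271 / 0.7729 = 0.2938.
logit(p) = ln(0.2938) = -1.2248.

-1.2248


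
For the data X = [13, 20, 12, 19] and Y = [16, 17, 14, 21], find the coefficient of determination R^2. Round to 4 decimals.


Fit the OLS line: b0 = 8.3600, b1 = 0.5400.
SSres = 11.4200.
SStot = 26.0000.
R^2 = 1 - 11.4200/26.0000 = 0.5608.

0.5608


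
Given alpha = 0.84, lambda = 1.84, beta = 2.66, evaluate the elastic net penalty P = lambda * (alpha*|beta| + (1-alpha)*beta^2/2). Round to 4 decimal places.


alpha * |beta| = 0.84 * 2.66 = 2.2344.
(1-alpha) * beta^2/2 = 0.16 * 7.0756/2 = 0.5660.
Total = 1.84 * (2.2344 + 0.5660) = 5.1528.

5.1528


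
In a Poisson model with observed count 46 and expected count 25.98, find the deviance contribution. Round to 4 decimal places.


Compute y*ln(y/mu) = 46*ln(46/25.98) = 46*0.571314 = 26.280444.
y - mu = 20.02.
D = 2*(26.280444 - (20.02)) = 12.520888, which rounds to 12.5209.

12.5209


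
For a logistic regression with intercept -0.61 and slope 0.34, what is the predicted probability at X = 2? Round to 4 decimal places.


Compute z = -0.61 + (0.34)(2) = 0.0700.
exp(-z) = 0.9324.
P = 1/(1 + 0.9324) = 0.5175.

0.5175


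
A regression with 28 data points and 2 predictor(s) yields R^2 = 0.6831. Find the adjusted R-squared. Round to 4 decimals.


Plug in: Adj R^2 = 1 - (1 - 0.6831) * 27/25.
= 1 - 0.3169 * 27/25
= 1 - 8.5563 / 25
= 1 - 0.3423 = 0.6577.

0.6577


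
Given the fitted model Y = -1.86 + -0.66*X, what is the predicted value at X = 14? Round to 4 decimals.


Plug X = 14 into Y = -1.86 + -0.66*X:
Y = -1.86 + -9.2400 = -11.1000.

-11.1000


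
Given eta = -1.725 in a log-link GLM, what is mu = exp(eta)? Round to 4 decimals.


mu = exp(eta) = exp(-1.725).
= 0.1782.

0.1782


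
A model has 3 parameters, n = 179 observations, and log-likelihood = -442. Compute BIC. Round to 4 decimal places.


ln(179) = 5.187386.
k * ln(n) = 3 * 5.187386 = 15.562158.
-2L = 884.
BIC = 15.562158 + 884 = 899.562158, which rounds to 899.5622.

899.5622


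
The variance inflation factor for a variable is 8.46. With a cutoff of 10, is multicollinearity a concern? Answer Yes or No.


The threshold is 10.
VIF = 8.46 is < 10.
Multicollinearity indication: No.

No


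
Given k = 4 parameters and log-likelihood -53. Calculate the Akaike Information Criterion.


AIC = 2k - 2*loglik = 2(4) - 2(-53).
= 8 + 106 = 114.

114


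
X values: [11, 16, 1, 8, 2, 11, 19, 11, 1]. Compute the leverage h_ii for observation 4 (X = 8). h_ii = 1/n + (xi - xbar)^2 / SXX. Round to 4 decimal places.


Mean of X: xbar = 8.8889.
SXX = 338.8889.
For X = 8: h = 1/9 + (8 - 8.8889)^2/338.8889 = 0.1134.

0.1134


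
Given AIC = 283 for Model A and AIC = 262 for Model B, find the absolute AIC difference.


Compute |283 - 262| = 21.
Model B has the smaller AIC.

21


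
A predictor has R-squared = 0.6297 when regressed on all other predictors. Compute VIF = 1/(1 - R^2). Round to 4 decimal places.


VIF = 1 / (1 - 0.6297).
= 1 / 0.3703 = 2.7005.

2.7005


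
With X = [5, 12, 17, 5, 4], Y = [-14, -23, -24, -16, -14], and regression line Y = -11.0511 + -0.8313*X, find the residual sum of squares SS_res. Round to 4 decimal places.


For each point, residual = actual - predicted.
Residuals: [1.2076, -1.9733, 1.1832, -0.7924, 0.3763].
Sum of squared residuals = 7.5217.

7.5217


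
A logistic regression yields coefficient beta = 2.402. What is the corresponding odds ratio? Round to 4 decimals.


Odds ratio = exp(beta) = exp(2.402).
= 11.0452.

11.0452


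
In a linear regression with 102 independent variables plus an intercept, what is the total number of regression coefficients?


Total coefficients = number of predictors + 1 (for the intercept).
= 102 + 1 = 103.

103


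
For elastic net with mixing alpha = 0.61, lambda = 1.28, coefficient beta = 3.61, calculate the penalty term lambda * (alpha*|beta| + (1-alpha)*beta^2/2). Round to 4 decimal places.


alpha * |beta| = 0.61 * 3.61 = 2.2021.
(1-alpha) * beta^2/2 = 0.39 * 13.0321/2 = 2.5413.
Total = 1.28 * (2.2021 + 2.5413) = 6.0715.

6.0715


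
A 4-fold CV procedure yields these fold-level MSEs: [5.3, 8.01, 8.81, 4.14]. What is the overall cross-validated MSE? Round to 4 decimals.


Total MSE across folds = 26.2600.
CV-MSE = 26.2600/4 = 6.5650.

6.5650


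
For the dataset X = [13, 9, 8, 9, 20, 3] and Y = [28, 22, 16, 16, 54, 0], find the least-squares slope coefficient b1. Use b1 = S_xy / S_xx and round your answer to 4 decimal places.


Calculate xbar = 10.3333, ybar = 22.6667.
S_xx = 163.3333, S_xy = 508.6667.
Using b1 = S_xy / S_xx = 508.6667 / 163.3333, we get b1 = 3.1143.

3.1143


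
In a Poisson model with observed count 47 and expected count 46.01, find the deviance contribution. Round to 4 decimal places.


y/mu = 47/46.01 = 1.021517 (approx.), and ln(47/46.01) = 0.021289.
y * ln(y/mu) = 47 * 0.021289 = 1.000583.
y - mu = 0.99.
D = 2 * (1.000583 - 0.99) = 0.021166, which rounds to 0.0212.

0.0212


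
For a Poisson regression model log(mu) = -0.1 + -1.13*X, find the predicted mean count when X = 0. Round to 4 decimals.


Compute eta = -0.1 + -1.13 * 0 = -0.1000.
Apply inverse link: mu = e^-0.1000 = 0.9048.

0.9048


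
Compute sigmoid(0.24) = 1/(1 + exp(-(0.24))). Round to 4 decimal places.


First, exp(-0.2400) = 0.7866.
Then sigma(z) = 1/(1 + 0.7866) = 0.5597.

0.5597


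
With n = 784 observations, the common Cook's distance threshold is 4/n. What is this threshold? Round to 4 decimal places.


The threshold is 4/n.
4/784 = 0.0051.

0.0051


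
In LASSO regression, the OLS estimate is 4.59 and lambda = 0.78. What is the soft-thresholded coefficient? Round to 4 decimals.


|beta_OLS| = 4.59.
lambda = 0.78.
Since |beta| > lambda, coefficient = sign(beta)*(|beta| - lambda) = 3.8100.
Result = 3.8100.

3.8100


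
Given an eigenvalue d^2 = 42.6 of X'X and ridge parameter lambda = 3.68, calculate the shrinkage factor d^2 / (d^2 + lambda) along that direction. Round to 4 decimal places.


Denominator = d^2 + lambda = 42.6 + 3.68 = 46.2800.
Shrinkage = 42.6 / 46.2800 = 0.9205.

0.9205


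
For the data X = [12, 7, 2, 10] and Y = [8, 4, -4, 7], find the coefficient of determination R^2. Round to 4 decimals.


Fit the OLS line: b0 = -5.7753, b1 = 1.2291.
SSres = 3.0220.
SStot = 88.7500.
R^2 = 1 - 3.0220/88.7500 = 0.9659.

0.9659


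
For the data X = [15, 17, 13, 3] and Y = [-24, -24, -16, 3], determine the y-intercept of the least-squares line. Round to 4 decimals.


The slope is b1 = -2.0259.
Sample means are xbar = 12.0000 and ybar = -15.2500.
Intercept: b0 = -15.2500 - (-2.0259)(12.0000) = 9.0603.

9.0603


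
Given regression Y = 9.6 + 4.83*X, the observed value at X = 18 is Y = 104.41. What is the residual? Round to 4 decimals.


Predicted = 9.6 + 4.83 * 18 = 96.5400.
Residual = 104.41 - 96.5400 = 7.8700.

7.8700


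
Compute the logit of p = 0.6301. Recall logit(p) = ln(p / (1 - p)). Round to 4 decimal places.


Compute the odds: 0.6301/0.3699 = 1.7034.
Take the natural log: ln(1.7034) = 0.5326.

0.5326


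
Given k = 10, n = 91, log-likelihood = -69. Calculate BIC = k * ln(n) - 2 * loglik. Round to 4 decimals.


ln(91) = 4.510860.
k * ln(n) = 10 * 4.510860 = 45.108600.
-2L = 138.
BIC = 45.108600 + 138 = 183.108600, which rounds to 183.1086.

183.1086


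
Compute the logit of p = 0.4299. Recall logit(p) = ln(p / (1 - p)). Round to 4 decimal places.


The odds are p/(1-p) = 0.4299 / 0.5701 = 0.7541.
logit(p) = ln(0.7541) = -0.2823.

-0.2823


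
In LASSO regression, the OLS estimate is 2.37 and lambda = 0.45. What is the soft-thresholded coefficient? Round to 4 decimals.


Check: |2.37| = 2.37 vs lambda = 0.45.
Since |beta| > lambda, coefficient = sign(beta)*(|beta| - lambda) = 1.9200.
Soft-thresholded coefficient = 1.9200.

1.9200


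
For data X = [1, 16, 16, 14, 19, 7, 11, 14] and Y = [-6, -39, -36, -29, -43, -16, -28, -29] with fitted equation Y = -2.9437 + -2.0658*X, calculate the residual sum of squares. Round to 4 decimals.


For each point, residual = actual - predicted.
Residuals: [-0.9905, -3.0035, -0.0035, 2.8649, -0.8061, 1.4043, -2.3325, 2.8649].
Sum of squared residuals = 34.4798.

34.4798


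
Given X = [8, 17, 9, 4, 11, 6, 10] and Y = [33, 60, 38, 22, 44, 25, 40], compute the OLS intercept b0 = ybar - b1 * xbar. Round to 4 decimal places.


The slope is b1 = 3.0470.
Sample means are xbar = 9.2857 and ybar = 37.4286.
Intercept: b0 = 37.4286 - (3.0470)(9.2857) = 9.1354.

9.1354


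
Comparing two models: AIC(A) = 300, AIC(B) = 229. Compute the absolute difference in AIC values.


Compute |300 - 229| = 71.
Model B has the smaller AIC.

71


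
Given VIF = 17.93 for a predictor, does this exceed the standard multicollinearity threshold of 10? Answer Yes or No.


Compare VIF = 17.93 to the threshold of 10.
17.93 >= 10, so the answer is Yes.

Yes


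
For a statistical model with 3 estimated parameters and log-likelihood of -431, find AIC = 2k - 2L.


AIC = 2k - 2*loglik = 2(3) - 2(-431).
= 6 + 862 = 868.

868


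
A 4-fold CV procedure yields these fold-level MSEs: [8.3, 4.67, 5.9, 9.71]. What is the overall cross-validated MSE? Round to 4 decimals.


Add all fold MSEs: 28.5800.
Divide by k = 4: 28.5800/4 = 7.1450.

7.1450


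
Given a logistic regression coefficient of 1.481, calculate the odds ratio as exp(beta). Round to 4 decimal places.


The odds ratio is computed as:
OR = e^(1.481) = 4.3973.

4.3973


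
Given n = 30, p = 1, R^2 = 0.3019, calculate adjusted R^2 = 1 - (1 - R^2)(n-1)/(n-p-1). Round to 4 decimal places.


Using the formula:
(1 - 0.3019) = 0.6981.
Multiply by 29/28: 0.6981 * 29 = 20.2449, then 20.2449 / 28 = 0.7230.
Adj R^2 = 1 - 0.7230 = 0.2770.

0.2770


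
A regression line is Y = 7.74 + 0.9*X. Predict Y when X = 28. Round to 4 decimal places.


Substitute X = 28 into the equation:
Y = 7.74 + 0.9 * 28 = 7.74 + 25.2000 = 32.9400.

32.9400


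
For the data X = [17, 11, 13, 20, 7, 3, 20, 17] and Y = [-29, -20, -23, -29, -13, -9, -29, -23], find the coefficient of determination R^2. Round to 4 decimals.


The fitted line is Y = -5.8312 + -1.1884*X.
SSres = 24.3591, SStot = 402.8750.
R^2 = 1 - SSres/SStot = 0.9395.

0.9395


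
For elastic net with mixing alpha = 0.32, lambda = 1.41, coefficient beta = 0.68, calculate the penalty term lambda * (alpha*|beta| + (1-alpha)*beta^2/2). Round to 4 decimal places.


Compute:
L1 = 0.32 * 0.68 = 0.2176.
L2 = 0.68 * 0.68^2 / 2 = 0.1572.
Penalty = 1.41 * (0.2176 + 0.1572) = 0.5285.

0.5285


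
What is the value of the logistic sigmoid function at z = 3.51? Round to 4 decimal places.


Compute exp(-3.5100) = 0.0299.
Sigmoid = 1 / (1 + 0.0299) = 1 / 1.0299 = 0.9710.

0.9710


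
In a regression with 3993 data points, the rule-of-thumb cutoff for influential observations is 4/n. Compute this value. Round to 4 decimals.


Cook's distance cutoff = 4/n = 4/3993.
= 0.0010.

0.0010


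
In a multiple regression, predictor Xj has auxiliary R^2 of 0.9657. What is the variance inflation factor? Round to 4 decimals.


VIF = 1 / (1 - 0.9657).
= 1 / 0.0343 = 29.1545.

29.1545


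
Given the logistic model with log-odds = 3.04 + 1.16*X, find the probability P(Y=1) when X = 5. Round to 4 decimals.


Linear predictor: z = 3.04 + 1.16 * 5 = 8.8400.
P = 1/(1 + exp(-8.8400)) = 1/(1 + 0.0001) = 0.9999.

0.9999


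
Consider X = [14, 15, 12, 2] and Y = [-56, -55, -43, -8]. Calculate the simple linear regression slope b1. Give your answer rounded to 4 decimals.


First compute the means: xbar = 10.7500, ybar = -40.5000.
Then S_xx = sum((xi - xbar)^2) = 106.7500.
S_xy = sum((xi - xbar)(yi - ybar)) = -399.5000.
b1 = S_xy / S_xx = -399.5000 / 106.7500 = -3.7424.

-3.7424


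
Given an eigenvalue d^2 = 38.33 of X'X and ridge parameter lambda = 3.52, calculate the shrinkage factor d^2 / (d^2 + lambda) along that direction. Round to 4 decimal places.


Compute the denominator: 38.33 + 3.52 = 41.8500.
Shrinkage factor = 38.33 / 41.8500 = 0.9159.

0.9159


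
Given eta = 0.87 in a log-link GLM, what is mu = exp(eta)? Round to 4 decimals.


Apply the inverse link:
mu = e^0.87 = 2.3869.

2.3869


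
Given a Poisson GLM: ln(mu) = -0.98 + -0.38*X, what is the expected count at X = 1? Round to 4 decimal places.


eta = -0.98 + -0.38 * 1 = -1.3600.
mu = exp(-1.3600) = 0.2567.

0.2567


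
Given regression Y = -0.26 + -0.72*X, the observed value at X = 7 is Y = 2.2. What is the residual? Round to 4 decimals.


Predicted = -0.26 + -0.72 * 7 = -5.3000.
Residual = 2.2 - -5.3000 = 7.5000.

7.5000


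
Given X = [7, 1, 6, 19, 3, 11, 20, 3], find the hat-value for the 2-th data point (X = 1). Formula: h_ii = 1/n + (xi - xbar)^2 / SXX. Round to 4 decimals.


Compute xbar = 8.7500 with n = 8 observations.
SXX = 373.5000.
Leverage = 1/8 + (1 - 8.7500)^2/373.5000 = 0.2858.

0.2858
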